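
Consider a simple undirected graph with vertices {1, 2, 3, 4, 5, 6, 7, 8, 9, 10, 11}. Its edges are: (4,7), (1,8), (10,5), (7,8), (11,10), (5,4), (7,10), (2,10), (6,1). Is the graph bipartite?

A valid 2-coloring puts {3, 4, 6, 8, 9, 10} on one side and {1, 2, 5, 7, 11} on the other; every edge crosses between the two sides.

Yes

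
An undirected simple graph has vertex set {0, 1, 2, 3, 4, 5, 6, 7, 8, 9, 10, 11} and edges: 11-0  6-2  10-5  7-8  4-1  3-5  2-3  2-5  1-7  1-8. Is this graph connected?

No

Component: {9}
Component: {0, 11}
Component: {1, 4, 7, 8}
Component: {2, 3, 5, 6, 10}
There are 4 separate components, so the graph is not connected.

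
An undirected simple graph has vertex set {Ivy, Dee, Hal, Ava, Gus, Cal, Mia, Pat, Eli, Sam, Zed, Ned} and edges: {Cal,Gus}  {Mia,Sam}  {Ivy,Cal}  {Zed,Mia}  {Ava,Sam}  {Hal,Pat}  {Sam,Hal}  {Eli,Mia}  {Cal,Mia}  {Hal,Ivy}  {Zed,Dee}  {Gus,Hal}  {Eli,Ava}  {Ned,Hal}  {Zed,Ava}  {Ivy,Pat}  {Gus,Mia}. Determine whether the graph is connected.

Starting from Ivy and exploring outward reaches every vertex (Ivy, Hal, Pat, Cal, Gus, Ned, Sam, Mia, Ava, Eli, Zed, Dee); the graph is connected.

Yes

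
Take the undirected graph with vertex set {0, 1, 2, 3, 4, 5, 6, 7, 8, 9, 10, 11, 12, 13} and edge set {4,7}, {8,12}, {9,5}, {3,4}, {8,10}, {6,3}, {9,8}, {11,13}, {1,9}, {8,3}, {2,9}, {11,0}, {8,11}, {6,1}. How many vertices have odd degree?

Degrees: 0:1, 1:2, 2:1, 3:3, 4:2, 5:1, 6:2, 7:1, 8:5, 9:4, 10:1, 11:3, 12:1, 13:1
Odd-degree vertices: 0, 2, 3, 5, 7, 8, 10, 11, 12, 13.

10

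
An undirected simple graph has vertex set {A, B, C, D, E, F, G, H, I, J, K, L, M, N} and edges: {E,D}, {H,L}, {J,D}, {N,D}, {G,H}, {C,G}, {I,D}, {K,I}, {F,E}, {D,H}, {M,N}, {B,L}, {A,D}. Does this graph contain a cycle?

|V| = 14, |E| = 13, number of components = 1.
A forest on 14 vertices with 1 component has exactly 13 edges, which matches — so no cycle.

No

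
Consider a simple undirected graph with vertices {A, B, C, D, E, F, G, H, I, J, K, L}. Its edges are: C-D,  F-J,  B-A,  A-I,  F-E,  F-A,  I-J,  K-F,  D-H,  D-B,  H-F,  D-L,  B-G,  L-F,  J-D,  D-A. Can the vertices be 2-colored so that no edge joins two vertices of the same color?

D-B-A-D is an odd cycle (length 3), and a bipartite graph can contain only even cycles.

No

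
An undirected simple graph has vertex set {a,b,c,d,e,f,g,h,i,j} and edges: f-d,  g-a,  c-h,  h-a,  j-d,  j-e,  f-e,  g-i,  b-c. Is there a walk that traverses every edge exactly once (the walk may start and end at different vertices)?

No

Degrees: a:2, b:1, c:2, d:2, e:2, f:2, g:2, h:2, i:1, j:2
Odd-degree vertices: b, i (2 total).
The edges lie in more than one component, so no single trail can cover them all.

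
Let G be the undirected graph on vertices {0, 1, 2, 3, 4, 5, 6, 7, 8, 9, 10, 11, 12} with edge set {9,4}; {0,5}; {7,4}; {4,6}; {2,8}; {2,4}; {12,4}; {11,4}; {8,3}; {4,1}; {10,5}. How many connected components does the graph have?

2

Component: {0, 5, 10}
Component: {1, 2, 3, 4, 6, 7, 8, 9, 11, 12}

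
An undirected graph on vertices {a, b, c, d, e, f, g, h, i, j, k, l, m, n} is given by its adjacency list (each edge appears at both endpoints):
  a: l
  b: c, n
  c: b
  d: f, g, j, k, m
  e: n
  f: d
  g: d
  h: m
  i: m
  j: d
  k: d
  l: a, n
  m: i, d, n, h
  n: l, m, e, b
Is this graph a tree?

Yes

|V| = 14, |E| = 13.
It is connected with exactly 13 edges, hence acyclic — it is a tree.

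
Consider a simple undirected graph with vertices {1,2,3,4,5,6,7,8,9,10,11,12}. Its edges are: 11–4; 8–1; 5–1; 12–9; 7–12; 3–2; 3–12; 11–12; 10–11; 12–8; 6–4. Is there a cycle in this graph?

No

The graph has 12 vertices, 11 edges, and 1 connected component.
Since 11 = 12 - 1, the graph is a forest and contains no cycle.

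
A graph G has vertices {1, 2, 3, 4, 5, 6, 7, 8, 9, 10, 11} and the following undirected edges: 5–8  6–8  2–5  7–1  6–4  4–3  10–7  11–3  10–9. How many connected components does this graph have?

2

Component: {1, 7, 9, 10}
Component: {2, 3, 4, 5, 6, 8, 11}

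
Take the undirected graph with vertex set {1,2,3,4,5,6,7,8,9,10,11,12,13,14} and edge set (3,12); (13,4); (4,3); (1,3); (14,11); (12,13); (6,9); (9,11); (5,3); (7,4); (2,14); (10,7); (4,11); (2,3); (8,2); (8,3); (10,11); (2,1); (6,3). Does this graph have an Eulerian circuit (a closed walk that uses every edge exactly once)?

Degrees: 1:2, 2:4, 3:7, 4:4, 5:1, 6:2, 7:2, 8:2, 9:2, 10:2, 11:4, 12:2, 13:2, 14:2
Vertices with odd degree: 3, 5. An Eulerian circuit requires all degrees even.

No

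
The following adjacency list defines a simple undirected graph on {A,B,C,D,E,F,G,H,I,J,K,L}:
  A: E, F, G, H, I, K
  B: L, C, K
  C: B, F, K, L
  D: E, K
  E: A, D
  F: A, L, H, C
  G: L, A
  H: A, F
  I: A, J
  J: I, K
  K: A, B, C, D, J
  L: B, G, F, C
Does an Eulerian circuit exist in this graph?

Degrees: A:6, B:3, C:4, D:2, E:2, F:4, G:2, H:2, I:2, J:2, K:5, L:4
B, K have odd degree; an Eulerian circuit needs every degree to be even, so none exists.

No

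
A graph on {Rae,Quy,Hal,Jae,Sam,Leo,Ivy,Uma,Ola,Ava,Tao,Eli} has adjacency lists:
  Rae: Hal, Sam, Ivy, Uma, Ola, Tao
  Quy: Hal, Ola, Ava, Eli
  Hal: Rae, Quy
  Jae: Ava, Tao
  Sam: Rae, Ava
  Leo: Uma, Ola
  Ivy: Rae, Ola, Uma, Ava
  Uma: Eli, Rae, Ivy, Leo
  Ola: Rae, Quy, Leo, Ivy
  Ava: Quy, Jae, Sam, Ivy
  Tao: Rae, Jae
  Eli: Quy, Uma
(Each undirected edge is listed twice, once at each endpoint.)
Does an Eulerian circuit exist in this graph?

Yes

Degrees: Rae:6, Quy:4, Hal:2, Jae:2, Sam:2, Leo:2, Ivy:4, Uma:4, Ola:4, Ava:4, Tao:2, Eli:2
All degrees are even and the non-isolated vertices are connected — an Eulerian circuit exists.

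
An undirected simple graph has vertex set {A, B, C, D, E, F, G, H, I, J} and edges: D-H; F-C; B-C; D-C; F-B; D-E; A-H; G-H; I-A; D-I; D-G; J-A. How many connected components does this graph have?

1

Component: {A, B, C, D, E, F, G, H, I, J}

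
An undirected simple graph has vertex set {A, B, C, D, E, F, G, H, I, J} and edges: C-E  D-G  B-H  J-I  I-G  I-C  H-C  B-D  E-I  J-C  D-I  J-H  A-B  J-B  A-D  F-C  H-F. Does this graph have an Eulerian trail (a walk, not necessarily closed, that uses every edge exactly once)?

Yes

Degrees: A:2, B:4, C:5, D:4, E:2, F:2, G:2, H:4, I:5, J:4
Odd-degree vertices: C, I (2 total).
With 2 odd-degree vertices and all edges in one connected piece, an Eulerian trail exists (from C to I).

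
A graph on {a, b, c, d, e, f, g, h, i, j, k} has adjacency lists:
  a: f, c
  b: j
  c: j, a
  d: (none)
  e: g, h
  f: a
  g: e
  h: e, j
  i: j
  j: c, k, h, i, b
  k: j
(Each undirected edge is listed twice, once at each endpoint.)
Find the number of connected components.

Component: {d}
Component: {a, b, c, e, f, g, h, i, j, k}

2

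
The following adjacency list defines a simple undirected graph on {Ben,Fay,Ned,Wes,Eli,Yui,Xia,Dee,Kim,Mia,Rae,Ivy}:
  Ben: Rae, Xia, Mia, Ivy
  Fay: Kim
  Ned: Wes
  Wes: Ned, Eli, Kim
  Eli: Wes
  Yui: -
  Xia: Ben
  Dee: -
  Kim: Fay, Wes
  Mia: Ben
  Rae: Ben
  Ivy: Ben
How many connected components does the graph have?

4

Component: {Yui}
Component: {Dee}
Component: {Ben, Xia, Mia, Rae, Ivy}
Component: {Fay, Ned, Wes, Eli, Kim}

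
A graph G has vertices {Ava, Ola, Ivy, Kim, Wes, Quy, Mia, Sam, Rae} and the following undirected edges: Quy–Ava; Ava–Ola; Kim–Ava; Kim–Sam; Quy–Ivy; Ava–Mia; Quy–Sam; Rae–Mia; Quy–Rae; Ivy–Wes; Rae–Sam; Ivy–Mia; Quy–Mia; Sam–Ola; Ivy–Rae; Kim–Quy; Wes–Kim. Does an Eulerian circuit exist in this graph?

Yes

Degrees: Ava:4, Ola:2, Ivy:4, Kim:4, Wes:2, Quy:6, Mia:4, Sam:4, Rae:4
All degrees are even and the non-isolated vertices are connected — an Eulerian circuit exists.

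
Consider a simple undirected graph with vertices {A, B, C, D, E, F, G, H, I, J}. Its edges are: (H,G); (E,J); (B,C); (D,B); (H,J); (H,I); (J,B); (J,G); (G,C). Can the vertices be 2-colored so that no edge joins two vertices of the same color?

G-H-J-G is an odd cycle (length 3), and a bipartite graph can contain only even cycles.

No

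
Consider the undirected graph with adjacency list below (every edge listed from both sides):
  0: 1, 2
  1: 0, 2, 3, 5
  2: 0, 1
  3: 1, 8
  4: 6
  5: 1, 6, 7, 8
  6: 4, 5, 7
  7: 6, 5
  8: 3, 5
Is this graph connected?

Yes

Starting from 0 and exploring outward reaches every vertex (0, 1, 2, 5, 3, 7, 8, 6, 4); the graph is connected.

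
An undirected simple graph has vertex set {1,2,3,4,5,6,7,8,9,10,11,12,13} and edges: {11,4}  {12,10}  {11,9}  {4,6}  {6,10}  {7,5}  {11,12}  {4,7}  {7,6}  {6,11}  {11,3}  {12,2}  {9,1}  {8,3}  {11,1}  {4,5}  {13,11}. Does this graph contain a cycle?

Yes

The graph has 13 vertices, 17 edges, and 1 connected component.
Since 17 > 13 - 1, a cycle must exist; for instance 11-6-10-12-11.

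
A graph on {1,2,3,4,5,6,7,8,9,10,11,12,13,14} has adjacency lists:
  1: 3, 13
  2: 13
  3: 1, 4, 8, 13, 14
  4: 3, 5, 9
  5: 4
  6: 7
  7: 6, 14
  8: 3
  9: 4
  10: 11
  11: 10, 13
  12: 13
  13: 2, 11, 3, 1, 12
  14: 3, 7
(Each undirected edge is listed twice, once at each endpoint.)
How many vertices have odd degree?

Degrees: 1:2, 2:1, 3:5, 4:3, 5:1, 6:1, 7:2, 8:1, 9:1, 10:1, 11:2, 12:1, 13:5, 14:2
Odd-degree vertices: 2, 3, 4, 5, 6, 8, 9, 10, 12, 13.

10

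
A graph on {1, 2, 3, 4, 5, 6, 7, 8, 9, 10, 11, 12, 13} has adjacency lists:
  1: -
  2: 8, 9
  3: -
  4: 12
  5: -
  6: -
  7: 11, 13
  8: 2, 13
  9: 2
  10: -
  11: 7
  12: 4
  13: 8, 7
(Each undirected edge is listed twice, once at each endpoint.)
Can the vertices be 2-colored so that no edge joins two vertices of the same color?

Yes

Color {1, 3, 5, 6, 7, 8, 9, 10, 12} black and {2, 4, 11, 13} white. No edge joins two same-colored vertices, so the graph is bipartite.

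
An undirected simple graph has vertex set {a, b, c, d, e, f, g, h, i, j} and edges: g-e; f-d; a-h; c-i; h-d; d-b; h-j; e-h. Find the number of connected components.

2

Component: {c, i}
Component: {a, b, d, e, f, g, h, j}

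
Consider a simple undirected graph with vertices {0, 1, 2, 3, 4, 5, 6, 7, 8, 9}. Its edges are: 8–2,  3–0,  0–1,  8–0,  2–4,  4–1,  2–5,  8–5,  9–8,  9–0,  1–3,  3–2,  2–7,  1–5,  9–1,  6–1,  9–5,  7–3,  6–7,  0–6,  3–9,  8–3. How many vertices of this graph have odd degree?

Degrees: 0:5, 1:6, 2:5, 3:6, 4:2, 5:4, 6:3, 7:3, 8:5, 9:5
Odd-degree vertices: 0, 2, 6, 7, 8, 9.

6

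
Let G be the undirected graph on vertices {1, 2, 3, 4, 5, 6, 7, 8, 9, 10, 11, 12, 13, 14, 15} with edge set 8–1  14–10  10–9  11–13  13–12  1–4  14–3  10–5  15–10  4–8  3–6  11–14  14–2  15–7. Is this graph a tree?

The graph has 15 vertices and 14 edges.
It splits into 2 components, so it cannot be a tree.

No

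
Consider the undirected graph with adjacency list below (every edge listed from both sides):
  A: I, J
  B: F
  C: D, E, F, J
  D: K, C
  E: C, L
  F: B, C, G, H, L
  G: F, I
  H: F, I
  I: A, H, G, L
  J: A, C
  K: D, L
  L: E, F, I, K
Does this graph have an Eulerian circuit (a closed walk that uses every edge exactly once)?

No

Degrees: A:2, B:1, C:4, D:2, E:2, F:5, G:2, H:2, I:4, J:2, K:2, L:4
B, F have odd degree; an Eulerian circuit needs every degree to be even, so none exists.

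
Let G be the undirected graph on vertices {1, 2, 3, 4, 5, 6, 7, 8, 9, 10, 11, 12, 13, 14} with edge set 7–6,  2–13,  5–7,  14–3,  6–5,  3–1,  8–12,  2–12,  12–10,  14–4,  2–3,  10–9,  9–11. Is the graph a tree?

No

|V| = 14, |E| = 13.
It splits into 2 components, so it cannot be a tree.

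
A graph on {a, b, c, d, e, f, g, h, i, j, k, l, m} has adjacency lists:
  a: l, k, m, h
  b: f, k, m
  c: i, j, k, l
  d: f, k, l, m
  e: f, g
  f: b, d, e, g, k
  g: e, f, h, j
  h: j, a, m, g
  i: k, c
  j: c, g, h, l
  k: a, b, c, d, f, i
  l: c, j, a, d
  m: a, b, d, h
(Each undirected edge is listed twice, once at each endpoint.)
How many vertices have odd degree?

Degrees: a:4, b:3, c:4, d:4, e:2, f:5, g:4, h:4, i:2, j:4, k:6, l:4, m:4
Odd-degree vertices: b, f.

2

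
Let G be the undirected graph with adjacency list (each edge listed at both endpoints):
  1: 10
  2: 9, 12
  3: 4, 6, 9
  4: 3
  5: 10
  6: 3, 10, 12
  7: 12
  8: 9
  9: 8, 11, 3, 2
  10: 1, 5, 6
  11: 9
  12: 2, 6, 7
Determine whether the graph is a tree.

|V| = 12, |E| = 12.
A tree on 12 vertices has exactly 11 edges; this graph has 12, so it contains a cycle and is not a tree.

No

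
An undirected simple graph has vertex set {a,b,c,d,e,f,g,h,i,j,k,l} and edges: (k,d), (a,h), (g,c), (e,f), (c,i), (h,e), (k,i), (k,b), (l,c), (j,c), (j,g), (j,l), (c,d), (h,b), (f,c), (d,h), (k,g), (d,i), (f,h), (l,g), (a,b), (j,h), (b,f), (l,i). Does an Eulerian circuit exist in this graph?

Yes

Degrees: a:2, b:4, c:6, d:4, e:2, f:4, g:4, h:6, i:4, j:4, k:4, l:4
Every vertex has even degree and the edges form a single connected piece, so an Eulerian circuit exists.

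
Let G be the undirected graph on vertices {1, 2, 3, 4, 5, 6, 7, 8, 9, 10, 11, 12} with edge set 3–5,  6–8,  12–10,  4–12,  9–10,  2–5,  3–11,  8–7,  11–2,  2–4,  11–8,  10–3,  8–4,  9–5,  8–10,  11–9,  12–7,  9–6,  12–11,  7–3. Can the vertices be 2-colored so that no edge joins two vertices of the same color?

Color {1, 4, 5, 6, 7, 10, 11} black and {2, 3, 8, 9, 12} white. No edge joins two same-colored vertices, so the graph is bipartite.

Yes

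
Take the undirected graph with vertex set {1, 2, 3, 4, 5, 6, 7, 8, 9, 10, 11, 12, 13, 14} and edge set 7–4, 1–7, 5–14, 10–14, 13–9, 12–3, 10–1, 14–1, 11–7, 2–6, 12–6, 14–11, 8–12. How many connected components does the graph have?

Component: {9, 13}
Component: {2, 3, 6, 8, 12}
Component: {1, 4, 5, 7, 10, 11, 14}

3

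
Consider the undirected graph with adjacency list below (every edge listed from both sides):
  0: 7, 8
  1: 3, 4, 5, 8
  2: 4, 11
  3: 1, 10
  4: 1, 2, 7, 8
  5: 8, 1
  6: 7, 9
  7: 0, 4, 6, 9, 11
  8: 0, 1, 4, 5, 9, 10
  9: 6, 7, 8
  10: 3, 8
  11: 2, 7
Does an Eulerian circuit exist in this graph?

Degrees: 0:2, 1:4, 2:2, 3:2, 4:4, 5:2, 6:2, 7:5, 8:6, 9:3, 10:2, 11:2
7, 9 have odd degree; an Eulerian circuit needs every degree to be even, so none exists.

No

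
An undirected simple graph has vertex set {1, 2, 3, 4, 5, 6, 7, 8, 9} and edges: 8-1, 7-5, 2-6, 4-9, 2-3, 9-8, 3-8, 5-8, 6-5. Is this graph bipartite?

No

The cycle 3-2-6-5-8-3 has length 5, which is odd, so the graph is not bipartite.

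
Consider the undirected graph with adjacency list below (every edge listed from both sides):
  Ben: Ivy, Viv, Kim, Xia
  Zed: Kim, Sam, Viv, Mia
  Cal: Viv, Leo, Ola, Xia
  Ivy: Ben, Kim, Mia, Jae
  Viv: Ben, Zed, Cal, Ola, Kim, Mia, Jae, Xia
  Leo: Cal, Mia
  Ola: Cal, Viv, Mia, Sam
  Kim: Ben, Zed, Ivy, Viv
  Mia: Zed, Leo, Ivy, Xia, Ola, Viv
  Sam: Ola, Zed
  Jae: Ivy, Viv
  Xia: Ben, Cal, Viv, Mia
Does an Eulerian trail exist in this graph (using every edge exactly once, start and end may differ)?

Degrees: Ben:4, Zed:4, Cal:4, Ivy:4, Viv:8, Leo:2, Ola:4, Kim:4, Mia:6, Sam:2, Jae:2, Xia:4
Odd-degree vertices: none (0 total).
The non-isolated vertices are connected and exactly 0 have odd degree, so an Eulerian trail exists.

Yes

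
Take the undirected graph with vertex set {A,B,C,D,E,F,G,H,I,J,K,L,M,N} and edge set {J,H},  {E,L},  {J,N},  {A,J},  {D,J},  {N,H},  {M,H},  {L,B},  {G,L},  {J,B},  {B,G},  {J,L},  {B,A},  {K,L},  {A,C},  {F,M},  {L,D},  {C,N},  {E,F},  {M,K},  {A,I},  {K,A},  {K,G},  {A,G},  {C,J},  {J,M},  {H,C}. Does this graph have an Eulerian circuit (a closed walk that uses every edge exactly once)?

No

Degrees: A:6, B:4, C:4, D:2, E:2, F:2, G:4, H:4, I:1, J:8, K:4, L:6, M:4, N:3
Vertices with odd degree: I, N. An Eulerian circuit requires all degrees even.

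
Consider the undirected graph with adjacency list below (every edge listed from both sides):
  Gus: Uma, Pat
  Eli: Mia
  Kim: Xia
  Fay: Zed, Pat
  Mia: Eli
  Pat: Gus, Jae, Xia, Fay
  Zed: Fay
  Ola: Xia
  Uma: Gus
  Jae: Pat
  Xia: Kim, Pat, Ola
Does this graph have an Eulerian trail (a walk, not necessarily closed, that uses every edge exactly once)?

No

Degrees: Gus:2, Eli:1, Kim:1, Fay:2, Mia:1, Pat:4, Zed:1, Ola:1, Uma:1, Jae:1, Xia:3
Odd-degree vertices: Eli, Kim, Mia, Zed, Ola, Uma, Jae, Xia (8 total).
With 8 odd-degree vertices (more than two), no single trail can use every edge.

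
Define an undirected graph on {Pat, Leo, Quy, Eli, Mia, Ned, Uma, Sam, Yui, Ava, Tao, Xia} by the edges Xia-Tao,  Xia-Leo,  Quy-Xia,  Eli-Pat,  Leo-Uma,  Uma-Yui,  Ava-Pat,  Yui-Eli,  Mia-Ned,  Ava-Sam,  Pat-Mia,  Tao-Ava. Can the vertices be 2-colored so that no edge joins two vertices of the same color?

Color {Eli, Mia, Uma, Ava, Xia} black and {Pat, Leo, Quy, Ned, Sam, Yui, Tao} white. No edge joins two same-colored vertices, so the graph is bipartite.

Yes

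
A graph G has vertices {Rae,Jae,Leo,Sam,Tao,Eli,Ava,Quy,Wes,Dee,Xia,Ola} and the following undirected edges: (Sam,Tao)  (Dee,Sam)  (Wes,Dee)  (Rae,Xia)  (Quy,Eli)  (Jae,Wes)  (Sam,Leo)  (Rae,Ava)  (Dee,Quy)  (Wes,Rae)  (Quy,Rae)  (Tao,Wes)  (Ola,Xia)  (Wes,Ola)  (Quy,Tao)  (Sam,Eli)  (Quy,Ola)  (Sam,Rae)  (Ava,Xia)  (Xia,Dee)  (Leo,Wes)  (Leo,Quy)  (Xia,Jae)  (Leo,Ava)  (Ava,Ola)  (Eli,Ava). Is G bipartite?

No

Xia-Ava-Ola-Xia is an odd cycle (length 3), and a bipartite graph can contain only even cycles.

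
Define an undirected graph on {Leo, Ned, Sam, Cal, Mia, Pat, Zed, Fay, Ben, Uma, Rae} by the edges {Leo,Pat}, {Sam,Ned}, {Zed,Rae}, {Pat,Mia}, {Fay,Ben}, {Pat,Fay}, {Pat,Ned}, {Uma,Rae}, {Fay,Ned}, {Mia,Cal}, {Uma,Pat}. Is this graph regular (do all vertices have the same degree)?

No

Degrees: Leo:1, Ned:3, Sam:1, Cal:1, Mia:2, Pat:5, Zed:1, Fay:3, Ben:1, Uma:2, Rae:2
Vertex Leo has degree 1 while Pat has degree 5, so the graph is not regular.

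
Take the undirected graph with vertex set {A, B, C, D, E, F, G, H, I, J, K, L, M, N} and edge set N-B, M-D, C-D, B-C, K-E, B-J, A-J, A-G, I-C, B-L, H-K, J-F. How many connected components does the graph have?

Component: {E, H, K}
Component: {A, B, C, D, F, G, I, J, L, M, N}

2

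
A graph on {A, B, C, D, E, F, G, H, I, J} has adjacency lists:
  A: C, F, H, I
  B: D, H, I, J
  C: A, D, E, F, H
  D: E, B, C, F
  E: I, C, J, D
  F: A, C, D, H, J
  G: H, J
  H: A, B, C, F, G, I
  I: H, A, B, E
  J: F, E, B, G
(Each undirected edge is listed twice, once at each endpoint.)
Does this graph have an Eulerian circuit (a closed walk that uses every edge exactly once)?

Degrees: A:4, B:4, C:5, D:4, E:4, F:5, G:2, H:6, I:4, J:4
C, F have odd degree; an Eulerian circuit needs every degree to be even, so none exists.

No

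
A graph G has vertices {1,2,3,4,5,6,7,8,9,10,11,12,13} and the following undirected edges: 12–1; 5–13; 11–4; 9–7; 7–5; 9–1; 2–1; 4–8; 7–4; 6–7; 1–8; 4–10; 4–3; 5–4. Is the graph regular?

No

Degrees: 1:4, 2:1, 3:1, 4:6, 5:3, 6:1, 7:4, 8:2, 9:2, 10:1, 11:1, 12:1, 13:1
Degrees are not all equal (e.g. deg(2)=1 but deg(4)=6); not regular.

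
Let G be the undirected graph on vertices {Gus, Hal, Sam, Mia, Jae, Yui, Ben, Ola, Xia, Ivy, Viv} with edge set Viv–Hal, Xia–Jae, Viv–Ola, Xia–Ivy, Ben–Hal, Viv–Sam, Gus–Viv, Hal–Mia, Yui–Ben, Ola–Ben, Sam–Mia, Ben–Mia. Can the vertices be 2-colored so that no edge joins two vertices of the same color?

The cycle Hal-Mia-Ben-Hal has length 3, which is odd, so the graph is not bipartite.

No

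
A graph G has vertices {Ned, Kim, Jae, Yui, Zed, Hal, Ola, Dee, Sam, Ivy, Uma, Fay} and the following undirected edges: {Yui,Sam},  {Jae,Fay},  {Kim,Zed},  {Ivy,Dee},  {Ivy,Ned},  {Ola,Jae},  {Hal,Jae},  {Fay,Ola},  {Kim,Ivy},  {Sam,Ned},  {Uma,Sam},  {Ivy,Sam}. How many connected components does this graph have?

Component: {Jae, Hal, Ola, Fay}
Component: {Ned, Kim, Yui, Zed, Dee, Sam, Ivy, Uma}

2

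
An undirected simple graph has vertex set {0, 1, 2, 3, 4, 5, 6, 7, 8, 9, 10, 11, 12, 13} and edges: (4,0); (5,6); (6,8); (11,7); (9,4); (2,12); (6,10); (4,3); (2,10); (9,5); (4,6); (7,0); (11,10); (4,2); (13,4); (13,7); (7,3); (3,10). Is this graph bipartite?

Color {1, 4, 5, 7, 8, 10, 12} black and {0, 2, 3, 6, 9, 11, 13} white. No edge joins two same-colored vertices, so the graph is bipartite.

Yes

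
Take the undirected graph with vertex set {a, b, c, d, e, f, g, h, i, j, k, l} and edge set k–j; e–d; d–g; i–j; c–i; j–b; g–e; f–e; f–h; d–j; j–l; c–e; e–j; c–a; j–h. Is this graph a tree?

The graph has 12 vertices and 15 edges.
A tree on 12 vertices has exactly 11 edges; this graph has 15, so it contains a cycle and is not a tree.

No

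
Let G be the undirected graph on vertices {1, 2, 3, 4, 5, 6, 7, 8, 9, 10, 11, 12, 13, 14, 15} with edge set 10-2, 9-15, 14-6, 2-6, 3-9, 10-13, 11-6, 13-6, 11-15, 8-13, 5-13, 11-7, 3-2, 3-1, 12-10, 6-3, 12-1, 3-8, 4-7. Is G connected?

Yes

Starting from 1 and exploring outward reaches every vertex (1, 3, 12, 2, 9, 6, 8, 10, 15, 13, 11, 14, 5, 7, 4); the graph is connected.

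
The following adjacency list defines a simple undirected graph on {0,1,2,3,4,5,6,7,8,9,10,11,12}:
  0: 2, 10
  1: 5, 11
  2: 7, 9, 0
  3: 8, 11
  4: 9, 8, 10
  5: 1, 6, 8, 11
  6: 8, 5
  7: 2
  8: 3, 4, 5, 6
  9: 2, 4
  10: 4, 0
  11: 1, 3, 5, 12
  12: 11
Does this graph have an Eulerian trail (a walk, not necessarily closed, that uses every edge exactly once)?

Degrees: 0:2, 1:2, 2:3, 3:2, 4:3, 5:4, 6:2, 7:1, 8:4, 9:2, 10:2, 11:4, 12:1
Odd-degree vertices: 2, 4, 7, 12 (4 total).
With 4 odd-degree vertices (more than two), no single trail can use every edge.

No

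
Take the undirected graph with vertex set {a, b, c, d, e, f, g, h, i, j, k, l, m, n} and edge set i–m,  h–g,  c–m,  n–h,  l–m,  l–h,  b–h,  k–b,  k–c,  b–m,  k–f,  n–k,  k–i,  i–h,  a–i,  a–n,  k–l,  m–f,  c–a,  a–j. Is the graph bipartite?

Color {b, c, d, e, f, g, i, j, l, n} black and {a, h, k, m} white. No edge joins two same-colored vertices, so the graph is bipartite.

Yes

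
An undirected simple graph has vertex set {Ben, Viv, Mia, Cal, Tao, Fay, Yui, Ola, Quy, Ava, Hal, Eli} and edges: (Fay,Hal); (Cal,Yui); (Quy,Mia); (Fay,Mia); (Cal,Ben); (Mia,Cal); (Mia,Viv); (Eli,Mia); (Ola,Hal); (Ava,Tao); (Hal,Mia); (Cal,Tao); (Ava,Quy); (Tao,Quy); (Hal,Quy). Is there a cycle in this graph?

Yes

The graph has 12 vertices, 15 edges, and 1 connected component.
Since 15 > 12 - 1, a cycle must exist; for instance Mia-Fay-Hal-Quy-Mia.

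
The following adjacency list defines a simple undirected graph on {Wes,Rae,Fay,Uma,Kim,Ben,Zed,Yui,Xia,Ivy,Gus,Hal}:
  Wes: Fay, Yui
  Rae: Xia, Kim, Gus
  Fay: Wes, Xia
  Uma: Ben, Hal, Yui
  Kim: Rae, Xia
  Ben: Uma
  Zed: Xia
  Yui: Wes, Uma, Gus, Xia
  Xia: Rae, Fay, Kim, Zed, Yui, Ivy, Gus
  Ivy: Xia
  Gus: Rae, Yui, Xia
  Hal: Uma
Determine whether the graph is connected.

A breadth-first search from Wes visits Wes, Yui, Fay, Gus, Uma, Xia, Rae, Hal, Ben, Zed, Ivy, Kim — all 12 vertices — so the graph is connected.

Yes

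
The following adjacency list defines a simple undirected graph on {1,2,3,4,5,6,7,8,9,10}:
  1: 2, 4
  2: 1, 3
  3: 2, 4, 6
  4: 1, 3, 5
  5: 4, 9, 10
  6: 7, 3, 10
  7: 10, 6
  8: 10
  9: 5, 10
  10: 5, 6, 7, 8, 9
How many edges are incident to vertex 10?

5

Neighbors of 10: 5, 6, 7, 8, 9.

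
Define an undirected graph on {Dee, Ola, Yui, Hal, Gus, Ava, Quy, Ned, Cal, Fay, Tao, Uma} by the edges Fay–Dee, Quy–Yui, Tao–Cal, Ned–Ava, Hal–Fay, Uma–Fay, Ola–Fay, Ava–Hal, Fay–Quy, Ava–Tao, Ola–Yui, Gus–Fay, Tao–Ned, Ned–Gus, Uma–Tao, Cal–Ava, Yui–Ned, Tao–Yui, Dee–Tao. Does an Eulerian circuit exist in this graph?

Degrees: Dee:2, Ola:2, Yui:4, Hal:2, Gus:2, Ava:4, Quy:2, Ned:4, Cal:2, Fay:6, Tao:6, Uma:2
Every vertex has even degree and the edges form a single connected piece, so an Eulerian circuit exists.

Yes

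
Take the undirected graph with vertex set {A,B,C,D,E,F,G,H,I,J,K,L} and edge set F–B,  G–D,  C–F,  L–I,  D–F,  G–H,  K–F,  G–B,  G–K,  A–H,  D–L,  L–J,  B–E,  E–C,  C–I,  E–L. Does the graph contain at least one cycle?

Yes

|V| = 12, |E| = 16, number of components = 1.
One cycle is C-E-L-I-C.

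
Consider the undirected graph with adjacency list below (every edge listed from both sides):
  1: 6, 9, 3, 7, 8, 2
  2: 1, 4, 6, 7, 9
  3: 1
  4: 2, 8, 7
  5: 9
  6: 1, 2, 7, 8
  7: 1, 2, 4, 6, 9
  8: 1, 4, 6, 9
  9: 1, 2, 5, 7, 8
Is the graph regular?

No

Degrees: 1:6, 2:5, 3:1, 4:3, 5:1, 6:4, 7:5, 8:4, 9:5
Degrees are not all equal (e.g. deg(3)=1 but deg(1)=6); not regular.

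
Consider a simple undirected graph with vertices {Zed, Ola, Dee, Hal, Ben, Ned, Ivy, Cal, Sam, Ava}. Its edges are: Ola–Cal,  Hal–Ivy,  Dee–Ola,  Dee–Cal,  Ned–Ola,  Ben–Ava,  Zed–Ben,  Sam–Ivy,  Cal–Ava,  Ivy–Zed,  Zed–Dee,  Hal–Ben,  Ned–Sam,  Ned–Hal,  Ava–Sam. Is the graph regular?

Degrees: Zed:3, Ola:3, Dee:3, Hal:3, Ben:3, Ned:3, Ivy:3, Cal:3, Sam:3, Ava:3
All degrees equal 3; the graph is regular.

Yes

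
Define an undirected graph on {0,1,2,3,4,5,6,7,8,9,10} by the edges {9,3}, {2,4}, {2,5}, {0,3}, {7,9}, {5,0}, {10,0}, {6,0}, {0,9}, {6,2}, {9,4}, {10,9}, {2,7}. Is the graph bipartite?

The cycle 0-9-10-0 has length 3, which is odd, so the graph is not bipartite.

No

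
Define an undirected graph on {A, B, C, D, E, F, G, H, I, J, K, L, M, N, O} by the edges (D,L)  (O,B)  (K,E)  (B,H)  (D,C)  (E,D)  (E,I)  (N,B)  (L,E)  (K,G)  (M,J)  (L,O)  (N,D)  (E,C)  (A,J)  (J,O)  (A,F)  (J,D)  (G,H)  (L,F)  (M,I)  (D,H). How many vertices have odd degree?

Degrees: A:2, B:3, C:2, D:6, E:5, F:2, G:2, H:3, I:2, J:4, K:2, L:4, M:2, N:2, O:3
Odd-degree vertices: B, E, H, O.

4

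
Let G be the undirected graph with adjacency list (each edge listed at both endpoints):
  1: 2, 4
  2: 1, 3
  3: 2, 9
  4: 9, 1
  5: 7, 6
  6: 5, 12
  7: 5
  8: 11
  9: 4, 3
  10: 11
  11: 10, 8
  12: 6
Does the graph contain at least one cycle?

|V| = 12, |E| = 10, number of components = 3.
Since 10 > 12 - 3, a cycle must exist; for instance 1-2-3-9-4-1.

Yes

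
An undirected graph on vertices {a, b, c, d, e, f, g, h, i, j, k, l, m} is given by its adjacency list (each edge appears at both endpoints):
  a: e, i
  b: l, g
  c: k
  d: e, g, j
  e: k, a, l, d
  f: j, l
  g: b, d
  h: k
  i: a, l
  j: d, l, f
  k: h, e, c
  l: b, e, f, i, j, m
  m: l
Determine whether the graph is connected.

Starting from a and exploring outward reaches every vertex (a, i, e, l, k, d, b, f, m, j, h, c, g); the graph is connected.

Yes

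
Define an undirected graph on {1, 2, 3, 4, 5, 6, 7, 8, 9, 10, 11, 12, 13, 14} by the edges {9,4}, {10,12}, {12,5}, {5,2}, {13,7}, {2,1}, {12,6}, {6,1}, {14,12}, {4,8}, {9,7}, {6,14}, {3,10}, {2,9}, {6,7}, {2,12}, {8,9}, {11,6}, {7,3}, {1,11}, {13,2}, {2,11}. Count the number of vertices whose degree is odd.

4

Degrees: 1:3, 2:6, 3:2, 4:2, 5:2, 6:5, 7:4, 8:2, 9:4, 10:2, 11:3, 12:5, 13:2, 14:2
Odd-degree vertices: 1, 6, 11, 12.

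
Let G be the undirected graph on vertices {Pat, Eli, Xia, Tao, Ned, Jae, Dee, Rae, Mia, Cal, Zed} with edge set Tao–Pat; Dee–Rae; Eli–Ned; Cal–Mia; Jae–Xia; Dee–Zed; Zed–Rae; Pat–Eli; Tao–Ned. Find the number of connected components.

Component: {Xia, Jae}
Component: {Mia, Cal}
Component: {Dee, Rae, Zed}
Component: {Pat, Eli, Tao, Ned}

4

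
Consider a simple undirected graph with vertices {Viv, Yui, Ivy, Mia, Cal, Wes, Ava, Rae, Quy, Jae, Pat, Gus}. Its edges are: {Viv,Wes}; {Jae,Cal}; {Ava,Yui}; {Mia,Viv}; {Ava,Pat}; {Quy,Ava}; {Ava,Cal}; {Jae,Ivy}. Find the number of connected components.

Component: {Rae}
Component: {Gus}
Component: {Viv, Mia, Wes}
Component: {Yui, Ivy, Cal, Ava, Quy, Jae, Pat}

4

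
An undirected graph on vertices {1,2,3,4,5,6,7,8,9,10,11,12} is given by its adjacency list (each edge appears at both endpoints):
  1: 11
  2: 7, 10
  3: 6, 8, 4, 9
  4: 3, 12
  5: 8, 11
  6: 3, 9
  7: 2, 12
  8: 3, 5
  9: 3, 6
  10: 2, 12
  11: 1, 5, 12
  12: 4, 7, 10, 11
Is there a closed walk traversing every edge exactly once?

No

Degrees: 1:1, 2:2, 3:4, 4:2, 5:2, 6:2, 7:2, 8:2, 9:2, 10:2, 11:3, 12:4
1, 11 have odd degree; an Eulerian circuit needs every degree to be even, so none exists.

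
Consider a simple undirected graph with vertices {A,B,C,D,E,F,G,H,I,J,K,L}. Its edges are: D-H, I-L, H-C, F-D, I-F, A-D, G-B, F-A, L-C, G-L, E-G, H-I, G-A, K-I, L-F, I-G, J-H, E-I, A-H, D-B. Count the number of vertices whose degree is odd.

Degrees: A:4, B:2, C:2, D:4, E:2, F:4, G:5, H:5, I:6, J:1, K:1, L:4
Odd-degree vertices: G, H, J, K.

4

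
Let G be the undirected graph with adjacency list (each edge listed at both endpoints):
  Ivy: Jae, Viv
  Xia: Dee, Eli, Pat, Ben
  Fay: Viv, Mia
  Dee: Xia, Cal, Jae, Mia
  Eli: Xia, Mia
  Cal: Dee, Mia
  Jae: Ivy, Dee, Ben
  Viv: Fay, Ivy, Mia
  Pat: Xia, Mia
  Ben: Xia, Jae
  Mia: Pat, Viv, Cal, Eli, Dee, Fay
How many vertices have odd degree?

2

Degrees: Ivy:2, Xia:4, Fay:2, Dee:4, Eli:2, Cal:2, Jae:3, Viv:3, Pat:2, Ben:2, Mia:6
Odd-degree vertices: Jae, Viv.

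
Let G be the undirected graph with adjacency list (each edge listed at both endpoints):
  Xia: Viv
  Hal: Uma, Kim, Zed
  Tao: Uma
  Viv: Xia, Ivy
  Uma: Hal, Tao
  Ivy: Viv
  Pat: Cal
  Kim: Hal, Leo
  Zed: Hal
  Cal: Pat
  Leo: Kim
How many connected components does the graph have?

3

Component: {Pat, Cal}
Component: {Xia, Viv, Ivy}
Component: {Hal, Tao, Uma, Kim, Zed, Leo}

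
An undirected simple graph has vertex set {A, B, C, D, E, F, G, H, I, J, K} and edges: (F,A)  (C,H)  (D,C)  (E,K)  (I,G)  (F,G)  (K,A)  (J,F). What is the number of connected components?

Component: {B}
Component: {C, D, H}
Component: {A, E, F, G, I, J, K}

3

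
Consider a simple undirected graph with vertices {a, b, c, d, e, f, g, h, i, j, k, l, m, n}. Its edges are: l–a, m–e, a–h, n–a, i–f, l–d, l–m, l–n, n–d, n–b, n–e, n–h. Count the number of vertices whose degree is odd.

Degrees: a:3, b:1, c:0, d:2, e:2, f:1, g:0, h:2, i:1, j:0, k:0, l:4, m:2, n:6
Odd-degree vertices: a, b, f, i.

4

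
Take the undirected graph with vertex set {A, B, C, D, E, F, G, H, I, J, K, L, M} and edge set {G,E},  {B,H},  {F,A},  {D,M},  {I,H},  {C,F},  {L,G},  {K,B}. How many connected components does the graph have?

5

Component: {J}
Component: {D, M}
Component: {A, C, F}
Component: {E, G, L}
Component: {B, H, I, K}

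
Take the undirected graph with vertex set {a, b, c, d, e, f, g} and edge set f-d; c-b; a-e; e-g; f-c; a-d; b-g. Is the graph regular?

Yes

Degrees: a:2, b:2, c:2, d:2, e:2, f:2, g:2
Every vertex has degree 2, so the graph is 2-regular.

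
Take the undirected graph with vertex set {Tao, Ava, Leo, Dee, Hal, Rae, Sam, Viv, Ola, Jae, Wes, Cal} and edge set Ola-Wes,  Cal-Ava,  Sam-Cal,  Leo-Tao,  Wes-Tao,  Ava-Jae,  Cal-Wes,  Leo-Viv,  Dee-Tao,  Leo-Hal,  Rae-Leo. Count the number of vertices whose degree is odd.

10

Degrees: Tao:3, Ava:2, Leo:4, Dee:1, Hal:1, Rae:1, Sam:1, Viv:1, Ola:1, Jae:1, Wes:3, Cal:3
Odd-degree vertices: Tao, Dee, Hal, Rae, Sam, Viv, Ola, Jae, Wes, Cal.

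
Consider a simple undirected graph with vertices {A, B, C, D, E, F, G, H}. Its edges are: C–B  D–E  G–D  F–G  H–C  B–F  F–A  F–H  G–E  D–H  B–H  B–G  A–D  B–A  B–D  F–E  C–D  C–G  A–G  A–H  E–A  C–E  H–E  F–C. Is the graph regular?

Yes

Degrees: A:6, B:6, C:6, D:6, E:6, F:6, G:6, H:6
Every vertex has degree 6, so the graph is 6-regular.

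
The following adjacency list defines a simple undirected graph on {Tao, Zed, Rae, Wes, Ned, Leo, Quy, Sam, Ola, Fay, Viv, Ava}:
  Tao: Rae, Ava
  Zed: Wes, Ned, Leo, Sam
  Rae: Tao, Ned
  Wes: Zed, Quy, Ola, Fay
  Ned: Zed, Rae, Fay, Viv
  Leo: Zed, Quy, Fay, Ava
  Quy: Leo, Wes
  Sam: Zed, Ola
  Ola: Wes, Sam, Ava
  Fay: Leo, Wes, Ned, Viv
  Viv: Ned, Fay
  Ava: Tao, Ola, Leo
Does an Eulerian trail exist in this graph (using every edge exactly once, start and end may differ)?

Degrees: Tao:2, Zed:4, Rae:2, Wes:4, Ned:4, Leo:4, Quy:2, Sam:2, Ola:3, Fay:4, Viv:2, Ava:3
Odd-degree vertices: Ola, Ava (2 total).
With 2 odd-degree vertices and all edges in one connected piece, an Eulerian trail exists (from Ola to Ava).

Yes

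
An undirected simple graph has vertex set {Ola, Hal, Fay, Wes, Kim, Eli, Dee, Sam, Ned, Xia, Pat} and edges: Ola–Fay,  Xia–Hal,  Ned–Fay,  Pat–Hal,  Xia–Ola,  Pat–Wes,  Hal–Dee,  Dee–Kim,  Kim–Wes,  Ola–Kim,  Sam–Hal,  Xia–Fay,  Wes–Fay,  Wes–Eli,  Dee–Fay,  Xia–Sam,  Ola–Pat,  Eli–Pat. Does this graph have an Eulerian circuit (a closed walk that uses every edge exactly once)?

Degrees: Ola:4, Hal:4, Fay:5, Wes:4, Kim:3, Eli:2, Dee:3, Sam:2, Ned:1, Xia:4, Pat:4
Fay, Kim, Dee, Ned have odd degree; an Eulerian circuit needs every degree to be even, so none exists.

No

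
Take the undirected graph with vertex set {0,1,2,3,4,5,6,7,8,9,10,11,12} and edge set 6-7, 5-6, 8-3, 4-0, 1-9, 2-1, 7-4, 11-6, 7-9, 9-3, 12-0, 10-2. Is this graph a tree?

|V| = 13, |E| = 12.
Connected and |E| = |V| - 1, which characterizes a tree.

Yes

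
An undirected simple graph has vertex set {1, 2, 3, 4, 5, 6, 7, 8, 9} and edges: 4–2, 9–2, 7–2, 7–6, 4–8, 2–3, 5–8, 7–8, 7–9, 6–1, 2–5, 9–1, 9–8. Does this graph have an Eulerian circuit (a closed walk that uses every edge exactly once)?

Degrees: 1:2, 2:5, 3:1, 4:2, 5:2, 6:2, 7:4, 8:4, 9:4
2, 3 have odd degree; an Eulerian circuit needs every degree to be even, so none exists.

No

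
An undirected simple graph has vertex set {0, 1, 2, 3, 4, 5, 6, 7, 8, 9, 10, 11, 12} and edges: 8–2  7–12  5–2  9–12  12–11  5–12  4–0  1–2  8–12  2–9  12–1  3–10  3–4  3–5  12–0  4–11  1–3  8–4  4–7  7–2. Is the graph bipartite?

The cycle 1-3-4-8-12-1 has length 5, which is odd, so the graph is not bipartite.

No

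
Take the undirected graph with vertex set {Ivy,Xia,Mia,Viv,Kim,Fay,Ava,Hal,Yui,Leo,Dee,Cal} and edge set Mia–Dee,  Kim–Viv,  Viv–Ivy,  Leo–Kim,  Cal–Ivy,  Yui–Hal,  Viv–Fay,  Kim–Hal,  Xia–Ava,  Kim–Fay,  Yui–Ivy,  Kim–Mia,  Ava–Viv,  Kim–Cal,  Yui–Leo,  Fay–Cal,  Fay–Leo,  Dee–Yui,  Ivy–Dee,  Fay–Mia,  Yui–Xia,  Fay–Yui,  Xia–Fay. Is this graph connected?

Yes

A breadth-first search from Ivy visits Ivy, Viv, Dee, Cal, Yui, Fay, Ava, Kim, Mia, Leo, Xia, Hal — all 12 vertices — so the graph is connected.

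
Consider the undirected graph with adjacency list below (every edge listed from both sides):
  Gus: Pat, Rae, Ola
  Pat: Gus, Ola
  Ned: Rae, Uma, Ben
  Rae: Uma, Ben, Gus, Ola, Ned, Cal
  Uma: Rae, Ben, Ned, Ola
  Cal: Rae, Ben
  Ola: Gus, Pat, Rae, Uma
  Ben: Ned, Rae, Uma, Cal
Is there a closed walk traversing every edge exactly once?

No

Degrees: Gus:3, Pat:2, Ned:3, Rae:6, Uma:4, Cal:2, Ola:4, Ben:4
Gus, Ned have odd degree; an Eulerian circuit needs every degree to be even, so none exists.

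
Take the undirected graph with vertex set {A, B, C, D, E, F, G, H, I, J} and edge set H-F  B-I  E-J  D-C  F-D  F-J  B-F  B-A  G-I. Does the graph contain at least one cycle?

No

The graph has 10 vertices, 9 edges, and 1 connected component.
A forest on 10 vertices with 1 component has exactly 9 edges, which matches — so no cycle.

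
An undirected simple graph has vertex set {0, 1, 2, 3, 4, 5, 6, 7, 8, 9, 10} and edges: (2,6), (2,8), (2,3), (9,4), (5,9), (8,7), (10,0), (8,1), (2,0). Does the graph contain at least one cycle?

No

The graph has 11 vertices, 9 edges, and 2 connected components.
Since 9 = 11 - 2, the graph is a forest and contains no cycle.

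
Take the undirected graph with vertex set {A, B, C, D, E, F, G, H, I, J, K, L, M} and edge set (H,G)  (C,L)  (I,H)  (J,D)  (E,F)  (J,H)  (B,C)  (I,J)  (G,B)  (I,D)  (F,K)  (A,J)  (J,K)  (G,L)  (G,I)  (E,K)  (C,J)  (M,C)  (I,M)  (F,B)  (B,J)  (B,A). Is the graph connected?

A breadth-first search from A visits A, J, B, I, H, C, D, K, F, G, M, L, E — all 13 vertices — so the graph is connected.

Yes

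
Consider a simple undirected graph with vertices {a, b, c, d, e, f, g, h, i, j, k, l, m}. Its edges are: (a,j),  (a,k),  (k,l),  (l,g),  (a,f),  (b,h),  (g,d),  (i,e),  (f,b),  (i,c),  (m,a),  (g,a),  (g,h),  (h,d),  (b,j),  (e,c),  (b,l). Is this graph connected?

Component: {c, e, i}
Component: {a, b, d, f, g, h, j, k, l, m}
No edge joins these 2 groups, so the graph is disconnected.

No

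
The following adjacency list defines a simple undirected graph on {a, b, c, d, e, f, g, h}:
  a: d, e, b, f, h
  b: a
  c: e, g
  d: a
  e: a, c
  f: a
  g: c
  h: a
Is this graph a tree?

|V| = 8, |E| = 7.
Connected and |E| = |V| - 1, which characterizes a tree.

Yes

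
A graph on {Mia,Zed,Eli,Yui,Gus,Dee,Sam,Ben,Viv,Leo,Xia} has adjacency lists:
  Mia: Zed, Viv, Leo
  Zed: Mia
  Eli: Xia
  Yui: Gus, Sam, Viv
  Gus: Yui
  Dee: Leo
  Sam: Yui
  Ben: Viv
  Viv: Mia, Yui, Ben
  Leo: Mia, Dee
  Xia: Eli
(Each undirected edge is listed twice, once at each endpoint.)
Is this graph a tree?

|V| = 11, |E| = 9.
It splits into 2 components, so it cannot be a tree.

No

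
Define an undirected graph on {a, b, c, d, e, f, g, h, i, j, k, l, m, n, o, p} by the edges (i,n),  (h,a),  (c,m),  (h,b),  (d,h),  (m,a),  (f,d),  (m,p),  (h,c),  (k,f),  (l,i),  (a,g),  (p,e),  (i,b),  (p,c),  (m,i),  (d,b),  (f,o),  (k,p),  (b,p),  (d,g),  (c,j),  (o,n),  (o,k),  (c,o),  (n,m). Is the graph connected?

Starting from a and exploring outward reaches every vertex (a, m, h, g, p, i, n, c, d, b, k, e, l, o, j, f); the graph is connected.

Yes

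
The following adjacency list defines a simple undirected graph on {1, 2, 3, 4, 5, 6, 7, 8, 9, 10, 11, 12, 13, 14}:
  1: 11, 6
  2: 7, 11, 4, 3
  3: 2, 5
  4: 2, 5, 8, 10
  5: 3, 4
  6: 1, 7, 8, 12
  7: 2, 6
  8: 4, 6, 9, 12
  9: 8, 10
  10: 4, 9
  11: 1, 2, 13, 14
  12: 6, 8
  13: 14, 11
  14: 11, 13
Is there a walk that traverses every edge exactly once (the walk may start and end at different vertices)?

Yes

Degrees: 1:2, 2:4, 3:2, 4:4, 5:2, 6:4, 7:2, 8:4, 9:2, 10:2, 11:4, 12:2, 13:2, 14:2
Odd-degree vertices: none (0 total).
With 0 odd-degree vertices and all edges in one connected piece, an Eulerian trail exists.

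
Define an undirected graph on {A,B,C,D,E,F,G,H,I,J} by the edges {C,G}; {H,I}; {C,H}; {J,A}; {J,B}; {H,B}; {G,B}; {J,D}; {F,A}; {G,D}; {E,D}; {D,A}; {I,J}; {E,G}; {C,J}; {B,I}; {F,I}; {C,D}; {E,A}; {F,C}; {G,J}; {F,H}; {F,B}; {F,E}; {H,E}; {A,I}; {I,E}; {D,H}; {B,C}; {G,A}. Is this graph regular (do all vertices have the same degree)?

Degrees: A:6, B:6, C:6, D:6, E:6, F:6, G:6, H:6, I:6, J:6
All degrees equal 6; the graph is regular.

Yes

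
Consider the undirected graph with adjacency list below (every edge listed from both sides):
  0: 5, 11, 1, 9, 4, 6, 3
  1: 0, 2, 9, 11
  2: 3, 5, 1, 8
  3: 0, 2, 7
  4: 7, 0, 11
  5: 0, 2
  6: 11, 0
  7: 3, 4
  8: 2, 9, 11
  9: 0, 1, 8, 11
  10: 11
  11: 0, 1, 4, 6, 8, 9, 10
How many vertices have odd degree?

Degrees: 0:7, 1:4, 2:4, 3:3, 4:3, 5:2, 6:2, 7:2, 8:3, 9:4, 10:1, 11:7
Odd-degree vertices: 0, 3, 4, 8, 10, 11.

6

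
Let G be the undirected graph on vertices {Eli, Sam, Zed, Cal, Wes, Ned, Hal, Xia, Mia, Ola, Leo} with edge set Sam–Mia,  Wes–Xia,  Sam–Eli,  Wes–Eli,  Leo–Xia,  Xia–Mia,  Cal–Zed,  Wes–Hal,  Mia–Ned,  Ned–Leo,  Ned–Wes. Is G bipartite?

No

The cycle Mia-Sam-Eli-Wes-Xia-Mia has length 5, which is odd, so the graph is not bipartite.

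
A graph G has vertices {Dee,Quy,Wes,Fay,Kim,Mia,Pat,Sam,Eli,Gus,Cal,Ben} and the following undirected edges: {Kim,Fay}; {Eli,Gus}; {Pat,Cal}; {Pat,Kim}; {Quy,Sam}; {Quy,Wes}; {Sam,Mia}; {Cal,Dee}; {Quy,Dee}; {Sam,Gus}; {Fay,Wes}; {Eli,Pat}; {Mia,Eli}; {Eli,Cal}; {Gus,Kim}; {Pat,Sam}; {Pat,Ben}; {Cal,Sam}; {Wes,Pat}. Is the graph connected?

Yes

A breadth-first search from Dee visits Dee, Cal, Quy, Eli, Pat, Sam, Wes, Gus, Mia, Ben, Kim, Fay — all 12 vertices — so the graph is connected.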